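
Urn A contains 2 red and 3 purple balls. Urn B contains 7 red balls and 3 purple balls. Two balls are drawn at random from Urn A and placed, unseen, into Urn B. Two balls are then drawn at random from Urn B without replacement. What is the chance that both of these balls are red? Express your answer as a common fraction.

Condition on how many of the transferred balls are red (from Urn A: 2 red of 5; then Urn B has 12 total).
  0 red: C(2,0)C(3,2)/C(5,2) = 3/10; then P = C(7,2)/C(12,2) = 7/22
  1 red: C(2,1)C(3,1)/C(5,2) = 3/5; then P = C(8,2)/C(12,2) = 14/33
  2 red: C(2,2)C(3,0)/C(5,2) = 1/10; then P = C(9,2)/C(12,2) = 6/11
P(both red) = 89/220 ≈ 0.4045.

89/220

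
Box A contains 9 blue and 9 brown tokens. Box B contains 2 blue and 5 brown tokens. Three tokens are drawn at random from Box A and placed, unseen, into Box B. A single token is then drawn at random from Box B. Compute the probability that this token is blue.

7/20

Condition on how many of the transferred tokens are blue (from Box A: 9 blue of 18; then Box B has 10 total).
  0 blue: C(9,0)C(9,3)/C(18,3) = 7/68; then P = 2/10
  1 blue: C(9,1)C(9,2)/C(18,3) = 27/68; then P = 3/10
  2 blue: C(9,2)C(9,1)/C(18,3) = 27/68; then P = 4/10
  3 blue: C(9,3)C(9,0)/C(18,3) = 7/68; then P = 5/10
P(blue from Box B) = 7/20 ≈ 0.3500.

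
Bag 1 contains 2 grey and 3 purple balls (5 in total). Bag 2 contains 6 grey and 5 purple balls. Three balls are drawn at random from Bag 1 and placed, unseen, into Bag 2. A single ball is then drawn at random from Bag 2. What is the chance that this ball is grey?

18/35

Condition on how many of the transferred balls are grey (from Bag 1: 2 grey of 5; then Bag 2 has 14 total).
  0 grey: C(2,0)C(3,3)/C(5,3) = 1/10; then P = 6/14
  1 grey: C(2,1)C(3,2)/C(5,3) = 3/5; then P = 7/14
  2 grey: C(2,2)C(3,1)/C(5,3) = 3/10; then P = 8/14
P(grey from Bag 2) = 18/35 ≈ 0.5143.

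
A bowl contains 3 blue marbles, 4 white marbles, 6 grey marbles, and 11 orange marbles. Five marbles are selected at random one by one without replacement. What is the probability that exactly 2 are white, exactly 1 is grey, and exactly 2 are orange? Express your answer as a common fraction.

15/322

Unordered draws without replacement: count favorable combinations over C(24,5).
Favorable = C(3,0) · C(4,2) · C(6,1) · C(11,2) = 1980; total = C(24,5) = 42504.
P = 1980/42504 = 15/322 ≈ 0.0466.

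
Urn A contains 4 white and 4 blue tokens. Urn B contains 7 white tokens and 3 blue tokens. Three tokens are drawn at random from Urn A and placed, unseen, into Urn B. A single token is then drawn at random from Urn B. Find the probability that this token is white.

17/26

Condition on how many of the transferred tokens are white (from Urn A: 4 white of 8; then Urn B has 13 total).
  0 white: C(4,0)C(4,3)/C(8,3) = 1/14; then P = 7/13
  1 white: C(4,1)C(4,2)/C(8,3) = 3/7; then P = 8/13
  2 white: C(4,2)C(4,1)/C(8,3) = 3/7; then P = 9/13
  3 white: C(4,3)C(4,0)/C(8,3) = 1/14; then P = 10/13
P(white from Urn B) = 17/26 ≈ 0.6538.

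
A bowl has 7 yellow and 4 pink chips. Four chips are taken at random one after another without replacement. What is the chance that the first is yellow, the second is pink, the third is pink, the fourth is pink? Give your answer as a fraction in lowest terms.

Multiply the conditional probability of each draw in order, without replacement, so each draw removes one from its color and from the total.
P = (7/11) · (4/10) · (3/9) · (2/8) = 7/330 ≈ 0.0212.

7/330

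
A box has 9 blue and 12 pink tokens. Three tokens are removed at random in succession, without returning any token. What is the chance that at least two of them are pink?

407/665

Sum the hypergeometric tail for j = 2,…,3 pink tokens.
Favorable = C(12,2)·C(9,1) + C(12,3)·C(9,0) = 814; total = C(21,3) = 1330.
P = 814/1330 = 407/665 ≈ 0.6120.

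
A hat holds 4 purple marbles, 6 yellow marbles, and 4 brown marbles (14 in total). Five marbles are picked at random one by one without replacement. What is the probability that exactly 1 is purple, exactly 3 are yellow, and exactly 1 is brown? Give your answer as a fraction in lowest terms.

160/1001

Unordered draws without replacement: count favorable combinations over C(14,5).
Favorable = C(4,1) · C(6,3) · C(4,1) = 320; total = C(14,5) = 2002.
P = 320/2002 = 160/1001 ≈ 0.1598.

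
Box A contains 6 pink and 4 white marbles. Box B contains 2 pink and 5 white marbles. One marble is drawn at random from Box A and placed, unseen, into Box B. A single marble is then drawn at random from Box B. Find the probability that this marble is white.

27/40

Condition on how many of the transferred marbles are white (from Box A: 4 white of 10; then Box B has 8 total).
  0 white: C(4,0)C(6,1)/C(10,1) = 3/5; then P = 5/8
  1 white: C(4,1)C(6,0)/C(10,1) = 2/5; then P = 6/8
P(white from Box B) = 27/40 ≈ 0.6750.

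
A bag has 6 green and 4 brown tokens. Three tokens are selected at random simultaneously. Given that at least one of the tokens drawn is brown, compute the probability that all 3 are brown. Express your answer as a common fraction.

P(all 3 brown) = C(4,3)/C(10,3) = 1/30; P(at least one brown) = 1 − C(6,3)/C(10,3) = 5/6.
Since 'all 3 brown' ⊆ 'at least one brown', P(all 3 | at least one) = 1/30 / 5/6 = 1/25 ≈ 0.0400.

1/25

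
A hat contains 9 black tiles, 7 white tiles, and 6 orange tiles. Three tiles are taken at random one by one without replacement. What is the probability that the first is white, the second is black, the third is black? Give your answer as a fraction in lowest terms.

3/55

Multiply the conditional probability of each draw in order, without replacement, so each draw removes one from its color and from the total.
P = (7/22) · (9/21) · (8/20) = 3/55 ≈ 0.0545.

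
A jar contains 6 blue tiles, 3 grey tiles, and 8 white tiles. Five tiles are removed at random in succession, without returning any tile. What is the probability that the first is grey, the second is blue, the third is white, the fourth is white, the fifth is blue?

3/442

Multiply the conditional probability of each draw in order, without replacement, so each draw removes one from its color and from the total.
P = (3/17) · (6/16) · (8/15) · (7/14) · (5/13) = 3/442 ≈ 0.0068.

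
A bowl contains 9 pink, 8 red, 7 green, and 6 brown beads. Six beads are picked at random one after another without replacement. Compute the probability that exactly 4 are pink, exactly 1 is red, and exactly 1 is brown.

Unordered draws without replacement: count favorable combinations over C(30,6).
Favorable = C(9,4) · C(8,1) · C(7,0) · C(6,1) = 6048; total = C(30,6) = 593775.
P = 6048/593775 = 96/9425 ≈ 0.0102.

96/9425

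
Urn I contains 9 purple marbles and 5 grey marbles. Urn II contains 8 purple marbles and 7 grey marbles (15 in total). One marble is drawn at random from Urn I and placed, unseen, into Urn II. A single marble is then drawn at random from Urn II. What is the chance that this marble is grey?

Condition on how many of the transferred marbles are grey (from Urn I: 5 grey of 14; then Urn II has 16 total).
  0 grey: C(5,0)C(9,1)/C(14,1) = 9/14; then P = 7/16
  1 grey: C(5,1)C(9,0)/C(14,1) = 5/14; then P = 8/16
P(grey from Urn II) = 103/224 ≈ 0.4598.

103/224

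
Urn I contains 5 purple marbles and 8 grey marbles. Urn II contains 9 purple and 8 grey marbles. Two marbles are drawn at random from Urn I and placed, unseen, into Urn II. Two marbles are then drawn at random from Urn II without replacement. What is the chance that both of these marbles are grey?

Condition on how many of the transferred marbles are grey (from Urn I: 8 grey of 13; then Urn II has 19 total).
  0 grey: C(8,0)C(5,2)/C(13,2) = 5/39; then P = C(8,2)/C(19,2) = 28/171
  1 grey: C(8,1)C(5,1)/C(13,2) = 20/39; then P = C(9,2)/C(19,2) = 4/19
  2 grey: C(8,2)C(5,0)/C(13,2) = 14/39; then P = C(10,2)/C(19,2) = 5/19
P(both grey) = 1490/6669 ≈ 0.2234.

1490/6669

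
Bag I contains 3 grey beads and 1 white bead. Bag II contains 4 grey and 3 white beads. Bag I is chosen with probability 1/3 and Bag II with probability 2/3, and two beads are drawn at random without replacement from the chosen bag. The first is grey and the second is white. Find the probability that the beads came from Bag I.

7/23

P(E | Bag I) = 1/4; P(E | Bag II) = 2/7.
P(E) = 1/3·1/4 + 2/3·2/7 = 23/84.
By Bayes' rule, P(Bag I | E) = 1/12 / 23/84 = 7/23 ≈ 0.3043.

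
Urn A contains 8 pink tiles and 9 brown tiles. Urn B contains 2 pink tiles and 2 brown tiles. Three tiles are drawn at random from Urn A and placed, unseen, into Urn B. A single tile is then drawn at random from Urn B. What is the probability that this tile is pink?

58/119

Condition on how many of the transferred tiles are pink (from Urn A: 8 pink of 17; then Urn B has 7 total).
  0 pink: C(8,0)C(9,3)/C(17,3) = 21/170; then P = 2/7
  1 pink: C(8,1)C(9,2)/C(17,3) = 36/85; then P = 3/7
  2 pink: C(8,2)C(9,1)/C(17,3) = 63/170; then P = 4/7
  3 pink: C(8,3)C(9,0)/C(17,3) = 7/85; then P = 5/7
P(pink from Urn B) = 58/119 ≈ 0.4874.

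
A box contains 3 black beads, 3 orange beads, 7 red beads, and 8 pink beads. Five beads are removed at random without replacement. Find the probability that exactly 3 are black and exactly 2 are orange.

1/6783

Unordered draws without replacement: count favorable combinations over C(21,5).
Favorable = C(3,3) · C(3,2) · C(7,0) · C(8,0) = 3; total = C(21,5) = 20349.
P = 3/20349 = 1/6783 ≈ 0.0001.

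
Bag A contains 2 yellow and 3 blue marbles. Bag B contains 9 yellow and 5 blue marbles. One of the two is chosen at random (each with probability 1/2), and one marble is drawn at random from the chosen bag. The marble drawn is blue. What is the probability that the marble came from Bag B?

P(blue | Bag A) = 3/5; P(blue | Bag B) = 5/14.
P(blue) = 1/2·3/5 + 1/2·5/14 = 67/140.
By Bayes' rule, P(Bag B | blue) = 5/28 / 67/140 = 25/67 ≈ 0.3731.

25/67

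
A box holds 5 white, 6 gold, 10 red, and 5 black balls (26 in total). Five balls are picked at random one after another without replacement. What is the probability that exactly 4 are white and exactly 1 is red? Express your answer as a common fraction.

Unordered draws without replacement: count favorable combinations over C(26,5).
Favorable = C(5,4) · C(6,0) · C(10,1) · C(5,0) = 50; total = C(26,5) = 65780.
P = 50/65780 = 5/6578 ≈ 0.0008.

5/6578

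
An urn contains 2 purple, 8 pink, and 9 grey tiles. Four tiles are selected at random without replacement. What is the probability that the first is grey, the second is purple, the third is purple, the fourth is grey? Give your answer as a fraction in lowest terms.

1/646

Multiply the conditional probability of each draw in order, without replacement, so each draw removes one from its color and from the total.
P = (9/19) · (2/18) · (1/17) · (8/16) = 1/646 ≈ 0.0015.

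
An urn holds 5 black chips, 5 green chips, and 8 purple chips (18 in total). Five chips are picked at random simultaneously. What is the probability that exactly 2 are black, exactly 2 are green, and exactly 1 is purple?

Unordered draws without replacement: count favorable combinations over C(18,5).
Favorable = C(5,2) · C(5,2) · C(8,1) = 800; total = C(18,5) = 8568.
P = 800/8568 = 100/1071 ≈ 0.0934.

100/1071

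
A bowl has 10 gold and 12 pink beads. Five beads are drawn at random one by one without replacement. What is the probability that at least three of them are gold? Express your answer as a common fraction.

54/133

Sum the hypergeometric tail for j = 3,…,5 gold beads.
Favorable = C(10,3)·C(12,2) + C(10,4)·C(12,1) + C(10,5)·C(12,0) = 10692; total = C(22,5) = 26334.
P = 10692/26334 = 54/133 ≈ 0.4060.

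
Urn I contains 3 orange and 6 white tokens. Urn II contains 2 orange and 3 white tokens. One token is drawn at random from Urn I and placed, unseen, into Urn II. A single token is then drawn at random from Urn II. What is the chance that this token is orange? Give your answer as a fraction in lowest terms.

Condition on how many of the transferred tokens are orange (from Urn I: 3 orange of 9; then Urn II has 6 total).
  0 orange: C(3,0)C(6,1)/C(9,1) = 2/3; then P = 2/6
  1 orange: C(3,1)C(6,0)/C(9,1) = 1/3; then P = 3/6
P(orange from Urn II) = 7/18 ≈ 0.3889.

7/18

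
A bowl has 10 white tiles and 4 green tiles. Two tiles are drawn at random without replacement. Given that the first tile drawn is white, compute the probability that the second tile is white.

After removing 1 white, the bowl has 9 white out of 13 remaining.
P(second is white | given) = 9/13 ≈ 0.6923.

9/13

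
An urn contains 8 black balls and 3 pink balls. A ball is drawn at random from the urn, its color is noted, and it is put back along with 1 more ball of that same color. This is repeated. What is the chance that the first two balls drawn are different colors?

4/11

Either pink then black, or black then pink; after the first draw the total is 12.
P = (3/11)·(8/12) + (8/11)·(3/12) = 4/11 ≈ 0.3636.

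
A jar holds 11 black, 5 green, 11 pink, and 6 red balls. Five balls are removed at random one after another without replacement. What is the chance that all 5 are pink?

7/3596

Unordered draws without replacement: count favorable combinations over C(33,5).
Favorable = C(11,0) · C(5,0) · C(11,5) · C(6,0) = 462; total = C(33,5) = 237336.
P = 462/237336 = 7/3596 ≈ 0.0019.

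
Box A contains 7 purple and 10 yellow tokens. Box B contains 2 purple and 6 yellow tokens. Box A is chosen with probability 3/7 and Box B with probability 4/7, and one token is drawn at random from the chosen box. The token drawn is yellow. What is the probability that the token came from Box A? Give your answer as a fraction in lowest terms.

10/27

P(yellow | Box A) = 10/17; P(yellow | Box B) = 3/4.
P(yellow) = 3/7·10/17 + 4/7·3/4 = 81/119.
By Bayes' rule, P(Box A | yellow) = 30/119 / 81/119 = 10/27 ≈ 0.3704.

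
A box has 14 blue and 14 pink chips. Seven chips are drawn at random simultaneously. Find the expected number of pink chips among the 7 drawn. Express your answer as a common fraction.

By linearity of expectation, E[X] = Σ P(draw i is pink); by symmetry each draw (even without replacement) has P(pink) = 14/28.
E[X] = 7 · 14/28 = 7/2 ≈ 3.5000.

7/2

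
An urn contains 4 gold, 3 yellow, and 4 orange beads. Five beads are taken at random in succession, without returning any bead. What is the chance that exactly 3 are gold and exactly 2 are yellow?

Unordered draws without replacement: count favorable combinations over C(11,5).
Favorable = C(4,3) · C(3,2) · C(4,0) = 12; total = C(11,5) = 462.
P = 12/462 = 2/77 ≈ 0.0260.

2/77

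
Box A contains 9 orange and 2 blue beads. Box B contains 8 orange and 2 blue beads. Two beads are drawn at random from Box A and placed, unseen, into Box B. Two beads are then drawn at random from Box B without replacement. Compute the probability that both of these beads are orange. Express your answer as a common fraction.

Condition on how many of the transferred beads are orange (from Box A: 9 orange of 11; then Box B has 12 total).
  0 orange: C(9,0)C(2,2)/C(11,2) = 1/55; then P = C(8,2)/C(12,2) = 14/33
  1 orange: C(9,1)C(2,1)/C(11,2) = 18/55; then P = C(9,2)/C(12,2) = 6/11
  2 orange: C(9,2)C(2,0)/C(11,2) = 36/55; then P = C(10,2)/C(12,2) = 15/22
P(both orange) = 1148/1815 ≈ 0.6325.

1148/1815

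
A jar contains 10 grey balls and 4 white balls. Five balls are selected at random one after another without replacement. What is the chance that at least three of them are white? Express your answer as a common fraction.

Sum the hypergeometric tail for j = 3,…,4 white balls.
Favorable = C(4,3)·C(10,2) + C(4,4)·C(10,1) = 190; total = C(14,5) = 2002.
P = 190/2002 = 95/1001 ≈ 0.0949.

95/1001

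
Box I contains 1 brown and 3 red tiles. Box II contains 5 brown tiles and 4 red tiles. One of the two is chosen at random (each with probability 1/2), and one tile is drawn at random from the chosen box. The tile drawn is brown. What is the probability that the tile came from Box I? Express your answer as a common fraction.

P(brown | Box I) = 1/4; P(brown | Box II) = 5/9.
P(brown) = 1/2·1/4 + 1/2·5/9 = 29/72.
By Bayes' rule, P(Box I | brown) = 1/8 / 29/72 = 9/29 ≈ 0.3103.

9/29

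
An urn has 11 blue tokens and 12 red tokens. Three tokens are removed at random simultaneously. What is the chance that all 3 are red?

Unordered draws without replacement: count favorable combinations over C(23,3).
Favorable = C(11,0) · C(12,3) = 220; total = C(23,3) = 1771.
P = 220/1771 = 20/161 ≈ 0.1242.

20/161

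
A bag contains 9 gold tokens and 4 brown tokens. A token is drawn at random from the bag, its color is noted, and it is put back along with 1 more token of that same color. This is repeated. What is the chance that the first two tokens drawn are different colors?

Either gold then brown, or brown then gold; after the first draw the total is 14.
P = (9/13)·(4/14) + (4/13)·(9/14) = 36/91 ≈ 0.3956.

36/91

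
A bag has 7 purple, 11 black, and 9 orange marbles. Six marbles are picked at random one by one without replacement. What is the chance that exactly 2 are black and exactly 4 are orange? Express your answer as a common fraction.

Unordered draws without replacement: count favorable combinations over C(27,6).
Favorable = C(7,0) · C(11,2) · C(9,4) = 6930; total = C(27,6) = 296010.
P = 6930/296010 = 7/299 ≈ 0.0234.

7/299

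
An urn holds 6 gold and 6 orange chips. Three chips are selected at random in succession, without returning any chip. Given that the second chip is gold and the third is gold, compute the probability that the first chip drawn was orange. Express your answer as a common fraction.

P(first=orange and the second chip is gold and the third is gold) = (6/12)·(6/11)·(5/10) = 3/22.
P(E) = Σ over first color = 1/11 + 3/22 = 5/22.
By Bayes, P(first=orange | E) = 3/22 / 5/22 = 3/5 ≈ 0.6000.

3/5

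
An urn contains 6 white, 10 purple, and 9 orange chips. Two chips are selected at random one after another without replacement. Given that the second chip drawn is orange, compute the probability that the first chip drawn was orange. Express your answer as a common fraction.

1/3

P(first=orange and the second chip drawn is orange) = (9/25)·(8/24) = 3/25.
P(the second chip drawn is orange) = Σ over first color = 9/100 + 3/20 + 3/25 = 9/25.
By Bayes, P(first=orange | the second chip drawn is orange) = 3/25 / 9/25 = 1/3 ≈ 0.3333.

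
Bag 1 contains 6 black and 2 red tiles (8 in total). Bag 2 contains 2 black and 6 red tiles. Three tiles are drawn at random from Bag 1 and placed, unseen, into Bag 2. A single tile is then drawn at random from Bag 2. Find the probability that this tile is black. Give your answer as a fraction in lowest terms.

Condition on how many of the transferred tiles are black (from Bag 1: 6 black of 8; then Bag 2 has 11 total).
  1 black: C(6,1)C(2,2)/C(8,3) = 3/28; then P = 3/11
  2 black: C(6,2)C(2,1)/C(8,3) = 15/28; then P = 4/11
  3 black: C(6,3)C(2,0)/C(8,3) = 5/14; then P = 5/11
P(black from Bag 2) = 17/44 ≈ 0.3864.

17/44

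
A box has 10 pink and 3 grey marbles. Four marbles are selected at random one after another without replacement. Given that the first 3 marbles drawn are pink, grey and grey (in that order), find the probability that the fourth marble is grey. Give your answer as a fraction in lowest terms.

1/10

After removing 1 pink, 2 grey, the box has 1 grey out of 10 remaining.
P(fourth is grey | given) = 1/10 ≈ 0.1000.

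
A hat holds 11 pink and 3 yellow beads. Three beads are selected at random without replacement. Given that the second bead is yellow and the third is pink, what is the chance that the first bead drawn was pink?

5/6

P(first=pink and the second bead is yellow and the third is pink) = (11/14)·(3/13)·(10/12) = 55/364.
P(E) = Σ over first color = 55/364 + 11/364 = 33/182.
By Bayes, P(first=pink | E) = 55/364 / 33/182 = 5/6 ≈ 0.8333.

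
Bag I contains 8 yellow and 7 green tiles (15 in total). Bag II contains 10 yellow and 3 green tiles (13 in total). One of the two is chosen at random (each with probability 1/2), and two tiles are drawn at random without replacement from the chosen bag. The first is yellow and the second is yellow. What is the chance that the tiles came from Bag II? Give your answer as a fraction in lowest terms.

P(E | Bag I) = 4/15; P(E | Bag II) = 15/26.
P(E) = 1/2·4/15 + 1/2·15/26 = 329/780.
By Bayes' rule, P(Bag II | E) = 15/52 / 329/780 = 225/329 ≈ 0.6839.

225/329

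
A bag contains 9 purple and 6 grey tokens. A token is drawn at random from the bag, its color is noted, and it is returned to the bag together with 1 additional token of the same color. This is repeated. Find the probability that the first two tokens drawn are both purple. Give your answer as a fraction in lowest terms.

3/8

After a purple draw the bag holds 10 purple out of 16.
P = (9/15)·(10/16) = 3/8 ≈ 0.3750.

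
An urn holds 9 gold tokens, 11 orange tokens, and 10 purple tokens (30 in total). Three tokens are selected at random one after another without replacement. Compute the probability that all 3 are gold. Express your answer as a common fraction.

Unordered draws without replacement: count favorable combinations over C(30,3).
Favorable = C(9,3) · C(11,0) · C(10,0) = 84; total = C(30,3) = 4060.
P = 84/4060 = 3/145 ≈ 0.0207.

3/145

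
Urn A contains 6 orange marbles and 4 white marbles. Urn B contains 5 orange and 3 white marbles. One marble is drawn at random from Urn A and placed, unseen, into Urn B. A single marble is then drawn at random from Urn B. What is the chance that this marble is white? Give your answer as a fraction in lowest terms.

Condition on how many of the transferred marbles are white (from Urn A: 4 white of 10; then Urn B has 9 total).
  0 white: C(4,0)C(6,1)/C(10,1) = 3/5; then P = 3/9
  1 white: C(4,1)C(6,0)/C(10,1) = 2/5; then P = 4/9
P(white from Urn B) = 17/45 ≈ 0.3778.

17/45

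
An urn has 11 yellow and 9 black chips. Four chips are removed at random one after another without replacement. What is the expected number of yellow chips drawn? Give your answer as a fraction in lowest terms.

By linearity of expectation, E[X] = Σ P(draw i is yellow); by symmetry each draw (even without replacement) has P(yellow) = 11/20.
E[X] = 4 · 11/20 = 11/5 ≈ 2.2000.

11/5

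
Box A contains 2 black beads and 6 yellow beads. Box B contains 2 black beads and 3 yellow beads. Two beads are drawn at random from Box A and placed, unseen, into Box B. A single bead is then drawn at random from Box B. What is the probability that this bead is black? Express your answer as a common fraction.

5/14

Condition on how many of the transferred beads are black (from Box A: 2 black of 8; then Box B has 7 total).
  0 black: C(2,0)C(6,2)/C(8,2) = 15/28; then P = 2/7
  1 black: C(2,1)C(6,1)/C(8,2) = 3/7; then P = 3/7
  2 black: C(2,2)C(6,0)/C(8,2) = 1/28; then P = 4/7
P(black from Box B) = 5/14 ≈ 0.3571.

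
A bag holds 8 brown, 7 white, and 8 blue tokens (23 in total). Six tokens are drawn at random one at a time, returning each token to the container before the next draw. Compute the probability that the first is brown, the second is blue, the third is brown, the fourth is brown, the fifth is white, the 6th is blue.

229376/148035889

Multiply the conditional probability of each draw in order, with replacement (the composition resets each draw).
P = (8/23) · (8/23) · (8/23) · (8/23) · (7/23) · (8/23) = 229376/148035889 ≈ 0.0015.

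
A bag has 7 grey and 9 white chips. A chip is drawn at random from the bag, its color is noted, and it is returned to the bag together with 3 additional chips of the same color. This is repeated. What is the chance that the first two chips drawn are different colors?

63/152

Either white then grey, or grey then white; after the first draw the total is 19.
P = (9/16)·(7/19) + (7/16)·(9/19) = 63/152 ≈ 0.4145.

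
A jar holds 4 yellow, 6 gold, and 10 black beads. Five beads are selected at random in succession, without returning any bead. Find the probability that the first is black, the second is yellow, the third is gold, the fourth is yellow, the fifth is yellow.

1/1292

Multiply the conditional probability of each draw in order, without replacement, so each draw removes one from its color and from the total.
P = (10/20) · (4/19) · (6/18) · (3/17) · (2/16) = 1/1292 ≈ 0.0008.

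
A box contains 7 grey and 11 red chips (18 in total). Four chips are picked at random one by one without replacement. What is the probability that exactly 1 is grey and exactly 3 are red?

77/204

Unordered draws without replacement: count favorable combinations over C(18,4).
Favorable = C(7,1) · C(11,3) = 1155; total = C(18,4) = 3060.
P = 1155/3060 = 77/204 ≈ 0.3775.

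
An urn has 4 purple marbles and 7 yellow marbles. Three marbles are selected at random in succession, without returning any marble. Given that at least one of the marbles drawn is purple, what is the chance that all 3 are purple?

2/65

P(all 3 purple) = C(4,3)/C(11,3) = 4/165; P(at least one purple) = 1 − C(7,3)/C(11,3) = 26/33.
Since 'all 3 purple' ⊆ 'at least one purple', P(all 3 | at least one) = 4/165 / 26/33 = 2/65 ≈ 0.0308.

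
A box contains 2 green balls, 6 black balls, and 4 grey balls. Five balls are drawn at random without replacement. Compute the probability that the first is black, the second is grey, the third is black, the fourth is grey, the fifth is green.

Multiply the conditional probability of each draw in order, without replacement, so each draw removes one from its color and from the total.
P = (6/12) · (4/11) · (5/10) · (3/9) · (2/8) = 1/132 ≈ 0.0076.

1/132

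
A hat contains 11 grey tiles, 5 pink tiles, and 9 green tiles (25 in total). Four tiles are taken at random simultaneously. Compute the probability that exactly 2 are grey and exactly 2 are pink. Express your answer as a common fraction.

1/23

Unordered draws without replacement: count favorable combinations over C(25,4).
Favorable = C(11,2) · C(5,2) · C(9,0) = 550; total = C(25,4) = 12650.
P = 550/12650 = 1/23 ≈ 0.0435.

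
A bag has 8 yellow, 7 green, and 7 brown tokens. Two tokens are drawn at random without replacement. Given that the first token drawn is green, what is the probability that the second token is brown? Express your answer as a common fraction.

1/3

After removing 1 green, the bag has 7 brown out of 21 remaining.
P(second is brown | given) = 7/21 = 1/3 ≈ 0.3333.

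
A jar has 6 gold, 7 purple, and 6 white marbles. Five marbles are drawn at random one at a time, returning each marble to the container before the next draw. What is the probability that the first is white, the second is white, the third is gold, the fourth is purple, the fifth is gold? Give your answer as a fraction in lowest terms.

Multiply the conditional probability of each draw in order, with replacement (the composition resets each draw).
P = (6/19) · (6/19) · (6/19) · (7/19) · (6/19) = 9072/2476099 ≈ 0.0037.

9072/2476099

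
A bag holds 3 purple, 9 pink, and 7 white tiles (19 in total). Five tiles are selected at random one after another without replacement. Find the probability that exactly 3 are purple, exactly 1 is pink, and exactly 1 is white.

Unordered draws without replacement: count favorable combinations over C(19,5).
Favorable = C(3,3) · C(9,1) · C(7,1) = 63; total = C(19,5) = 11628.
P = 63/11628 = 7/1292 ≈ 0.0054.

7/1292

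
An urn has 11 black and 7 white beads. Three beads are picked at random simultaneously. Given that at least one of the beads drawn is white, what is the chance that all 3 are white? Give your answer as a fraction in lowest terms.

5/93

P(all 3 white) = C(7,3)/C(18,3) = 35/816; P(at least one white) = 1 − C(11,3)/C(18,3) = 217/272.
Since 'all 3 white' ⊆ 'at least one white', P(all 3 | at least one) = 35/816 / 217/272 = 5/93 ≈ 0.0538.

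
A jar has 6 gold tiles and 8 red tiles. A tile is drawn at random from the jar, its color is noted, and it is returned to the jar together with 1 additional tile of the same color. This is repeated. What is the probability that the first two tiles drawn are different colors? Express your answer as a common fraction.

16/35

Either red then gold, or gold then red; after the first draw the total is 15.
P = (8/14)·(6/15) + (6/14)·(8/15) = 16/35 ≈ 0.4571.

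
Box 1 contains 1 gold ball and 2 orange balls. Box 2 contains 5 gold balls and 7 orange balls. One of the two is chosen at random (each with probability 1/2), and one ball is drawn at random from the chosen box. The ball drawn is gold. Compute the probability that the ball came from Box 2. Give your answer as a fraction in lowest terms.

5/9

P(gold | Box 1) = 1/3; P(gold | Box 2) = 5/12.
P(gold) = 1/2·1/3 + 1/2·5/12 = 3/8.
By Bayes' rule, P(Box 2 | gold) = 5/24 / 3/8 = 5/9 ≈ 0.5556.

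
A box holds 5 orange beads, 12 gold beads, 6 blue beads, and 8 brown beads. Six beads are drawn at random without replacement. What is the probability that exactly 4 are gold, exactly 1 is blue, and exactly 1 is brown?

2640/81809

Unordered draws without replacement: count favorable combinations over C(31,6).
Favorable = C(5,0) · C(12,4) · C(6,1) · C(8,1) = 23760; total = C(31,6) = 736281.
P = 23760/736281 = 2640/81809 ≈ 0.0323.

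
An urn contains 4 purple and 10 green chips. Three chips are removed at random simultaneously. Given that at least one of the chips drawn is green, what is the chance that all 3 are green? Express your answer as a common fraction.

P(all 3 green) = C(10,3)/C(14,3) = 30/91; P(at least one green) = 1 − C(4,3)/C(14,3) = 90/91.
Since 'all 3 green' ⊆ 'at least one green', P(all 3 | at least one) = 30/91 / 90/91 = 1/3 ≈ 0.3333.

1/3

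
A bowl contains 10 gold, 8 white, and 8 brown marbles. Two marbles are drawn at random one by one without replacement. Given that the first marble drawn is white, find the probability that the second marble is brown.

After removing 1 white, the bowl has 8 brown out of 25 remaining.
P(second is brown | given) = 8/25 ≈ 0.3200.

8/25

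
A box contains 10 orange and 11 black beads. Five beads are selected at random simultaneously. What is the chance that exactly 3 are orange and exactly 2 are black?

Unordered draws without replacement: count favorable combinations over C(21,5).
Favorable = C(10,3) · C(11,2) = 6600; total = C(21,5) = 20349.
P = 6600/20349 = 2200/6783 ≈ 0.3243.

2200/6783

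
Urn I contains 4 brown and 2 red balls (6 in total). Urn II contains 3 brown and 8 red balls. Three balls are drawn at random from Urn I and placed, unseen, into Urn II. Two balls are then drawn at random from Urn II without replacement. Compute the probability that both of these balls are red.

181/455

Condition on how many of the transferred balls are red (from Urn I: 2 red of 6; then Urn II has 14 total).
  0 red: C(2,0)C(4,3)/C(6,3) = 1/5; then P = C(8,2)/C(14,2) = 4/13
  1 red: C(2,1)C(4,2)/C(6,3) = 3/5; then P = C(9,2)/C(14,2) = 36/91
  2 red: C(2,2)C(4,1)/C(6,3) = 1/5; then P = C(10,2)/C(14,2) = 45/91
P(both red) = 181/455 ≈ 0.3978.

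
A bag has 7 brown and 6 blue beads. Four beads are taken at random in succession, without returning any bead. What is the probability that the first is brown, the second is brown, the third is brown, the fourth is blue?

Multiply the conditional probability of each draw in order, without replacement, so each draw removes one from its color and from the total.
P = (7/13) · (6/12) · (5/11) · (6/10) = 21/286 ≈ 0.0734.

21/286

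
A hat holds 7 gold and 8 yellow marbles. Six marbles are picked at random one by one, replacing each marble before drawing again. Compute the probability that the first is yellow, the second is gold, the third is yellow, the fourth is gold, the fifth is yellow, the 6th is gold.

Multiply the conditional probability of each draw in order, with replacement (the composition resets each draw).
P = (8/15) · (7/15) · (8/15) · (7/15) · (8/15) · (7/15) = 175616/11390625 ≈ 0.0154.

175616/11390625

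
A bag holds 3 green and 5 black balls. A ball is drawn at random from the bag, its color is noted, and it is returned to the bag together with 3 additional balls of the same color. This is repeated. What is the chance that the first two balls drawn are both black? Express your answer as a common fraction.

5/11

After a black draw the bag holds 8 black out of 11.
P = (5/8)·(8/11) = 5/11 ≈ 0.4545.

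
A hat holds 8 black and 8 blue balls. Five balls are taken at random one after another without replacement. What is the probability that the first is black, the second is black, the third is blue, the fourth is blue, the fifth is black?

7/195

Multiply the conditional probability of each draw in order, without replacement, so each draw removes one from its color and from the total.
P = (8/16) · (7/15) · (8/14) · (7/13) · (6/12) = 7/195 ≈ 0.0359.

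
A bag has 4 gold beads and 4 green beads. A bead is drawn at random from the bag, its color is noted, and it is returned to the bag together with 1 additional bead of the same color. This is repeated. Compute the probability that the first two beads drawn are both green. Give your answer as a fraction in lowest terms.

After a green draw the bag holds 5 green out of 9.
P = (4/8)·(5/9) = 5/18 ≈ 0.2778.

5/18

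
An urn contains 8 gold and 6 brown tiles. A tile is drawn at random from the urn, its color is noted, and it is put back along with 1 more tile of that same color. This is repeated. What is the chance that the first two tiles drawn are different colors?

16/35

Either gold then brown, or brown then gold; after the first draw the total is 15.
P = (8/14)·(6/15) + (6/14)·(8/15) = 16/35 ≈ 0.4571.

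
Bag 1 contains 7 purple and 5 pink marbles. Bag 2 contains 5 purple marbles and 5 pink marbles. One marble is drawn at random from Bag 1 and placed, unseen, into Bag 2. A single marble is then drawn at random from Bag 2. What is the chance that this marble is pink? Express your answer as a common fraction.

65/132

Condition on how many of the transferred marbles are pink (from Bag 1: 5 pink of 12; then Bag 2 has 11 total).
  0 pink: C(5,0)C(7,1)/C(12,1) = 7/12; then P = 5/11
  1 pink: C(5,1)C(7,0)/C(12,1) = 5/12; then P = 6/11
P(pink from Bag 2) = 65/132 ≈ 0.4924.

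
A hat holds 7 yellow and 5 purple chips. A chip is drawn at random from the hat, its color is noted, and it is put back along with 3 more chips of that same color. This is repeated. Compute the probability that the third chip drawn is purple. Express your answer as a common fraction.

Sum over the four possibilities for the first two draws (purple/not-purple each), tracking how the purple count and total change by +3 per draw.
P(third is purple) = 5/12 ≈ 0.4167. (In a Pólya urn every draw has the same marginal probability 5/12.)

5/12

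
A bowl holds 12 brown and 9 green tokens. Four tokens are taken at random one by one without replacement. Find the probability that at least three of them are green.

Sum the hypergeometric tail for j = 3,…,4 green tokens.
Favorable = C(9,3)·C(12,1) + C(9,4)·C(12,0) = 1134; total = C(21,4) = 5985.
P = 1134/5985 = 18/95 ≈ 0.1895.

18/95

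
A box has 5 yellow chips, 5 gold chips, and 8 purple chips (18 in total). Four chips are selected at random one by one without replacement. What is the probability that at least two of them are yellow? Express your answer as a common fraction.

61/204

Sum the hypergeometric tail for j = 2,…,4 yellow chips.
Favorable = C(5,2)·C(13,2) + C(5,3)·C(13,1) + C(5,4)·C(13,0) = 915; total = C(18,4) = 3060.
P = 915/3060 = 61/204 ≈ 0.2990.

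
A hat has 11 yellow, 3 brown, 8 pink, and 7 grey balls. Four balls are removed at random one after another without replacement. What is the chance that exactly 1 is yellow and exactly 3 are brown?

Unordered draws without replacement: count favorable combinations over C(29,4).
Favorable = C(11,1) · C(3,3) · C(8,0) · C(7,0) = 11; total = C(29,4) = 23751.
P = 11/23751 = 11/23751 ≈ 0.0005.

11/23751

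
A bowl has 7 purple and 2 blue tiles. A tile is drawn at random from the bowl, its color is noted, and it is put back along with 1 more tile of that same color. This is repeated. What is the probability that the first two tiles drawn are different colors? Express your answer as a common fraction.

14/45

Either blue then purple, or purple then blue; after the first draw the total is 10.
P = (2/9)·(7/10) + (7/9)·(2/10) = 14/45 ≈ 0.3111.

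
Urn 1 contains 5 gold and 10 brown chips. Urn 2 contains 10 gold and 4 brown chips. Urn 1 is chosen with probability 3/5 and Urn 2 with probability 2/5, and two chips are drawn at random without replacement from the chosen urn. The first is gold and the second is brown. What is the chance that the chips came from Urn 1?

P(E | Urn 1) = 5/21; P(E | Urn 2) = 20/91.
P(E) = 3/5·5/21 + 2/5·20/91 = 3/13.
By Bayes' rule, P(Urn 1 | E) = 1/7 / 3/13 = 13/21 ≈ 0.6190.

13/21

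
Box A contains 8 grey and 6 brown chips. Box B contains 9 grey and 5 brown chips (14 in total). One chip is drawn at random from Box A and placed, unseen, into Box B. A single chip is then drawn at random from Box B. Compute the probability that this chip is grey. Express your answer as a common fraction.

67/105

Condition on how many of the transferred chips are grey (from Box A: 8 grey of 14; then Box B has 15 total).
  0 grey: C(8,0)C(6,1)/C(14,1) = 3/7; then P = 9/15
  1 grey: C(8,1)C(6,0)/C(14,1) = 4/7; then P = 10/15
P(grey from Box B) = 67/105 ≈ 0.6381.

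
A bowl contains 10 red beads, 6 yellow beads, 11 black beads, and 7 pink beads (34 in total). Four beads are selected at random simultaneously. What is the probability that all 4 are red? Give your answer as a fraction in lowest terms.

105/23188

Unordered draws without replacement: count favorable combinations over C(34,4).
Favorable = C(10,4) · C(6,0) · C(11,0) · C(7,0) = 210; total = C(34,4) = 46376.
P = 210/46376 = 105/23188 ≈ 0.0045.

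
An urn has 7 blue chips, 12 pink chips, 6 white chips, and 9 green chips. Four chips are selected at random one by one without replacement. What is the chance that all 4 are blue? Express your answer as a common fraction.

Unordered draws without replacement: count favorable combinations over C(34,4).
Favorable = C(7,4) · C(12,0) · C(6,0) · C(9,0) = 35; total = C(34,4) = 46376.
P = 35/46376 = 35/46376 ≈ 0.0008.

35/46376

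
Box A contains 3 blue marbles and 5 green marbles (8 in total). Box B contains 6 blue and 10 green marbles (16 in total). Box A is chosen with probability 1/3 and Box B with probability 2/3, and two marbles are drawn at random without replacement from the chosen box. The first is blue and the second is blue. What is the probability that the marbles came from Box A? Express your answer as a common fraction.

3/10

P(E | Box A) = 3/28; P(E | Box B) = 1/8.
P(E) = 1/3·3/28 + 2/3·1/8 = 5/42.
By Bayes' rule, P(Box A | E) = 1/28 / 5/42 = 3/10 ≈ 0.3000.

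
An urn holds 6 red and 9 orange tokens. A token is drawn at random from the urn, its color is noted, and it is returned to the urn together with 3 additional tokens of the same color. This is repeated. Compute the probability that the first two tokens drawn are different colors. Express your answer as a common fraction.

Either orange then red, or red then orange; after the first draw the total is 18.
P = (9/15)·(6/18) + (6/15)·(9/18) = 2/5 ≈ 0.4000.

2/5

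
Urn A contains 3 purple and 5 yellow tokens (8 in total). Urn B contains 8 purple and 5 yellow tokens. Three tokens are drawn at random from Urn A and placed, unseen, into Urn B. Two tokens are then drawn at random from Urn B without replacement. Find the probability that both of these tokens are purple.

Condition on how many of the transferred tokens are purple (from Urn A: 3 purple of 8; then Urn B has 16 total).
  0 purple: C(3,0)C(5,3)/C(8,3) = 5/28; then P = C(8,2)/C(16,2) = 7/30
  1 purple: C(3,1)C(5,2)/C(8,3) = 15/28; then P = C(9,2)/C(16,2) = 3/10
  2 purple: C(3,2)C(5,1)/C(8,3) = 15/56; then P = C(10,2)/C(16,2) = 3/8
  3 purple: C(3,3)C(5,0)/C(8,3) = 1/56; then P = C(11,2)/C(16,2) = 11/24
P(both purple) = 209/672 ≈ 0.3110.

209/672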